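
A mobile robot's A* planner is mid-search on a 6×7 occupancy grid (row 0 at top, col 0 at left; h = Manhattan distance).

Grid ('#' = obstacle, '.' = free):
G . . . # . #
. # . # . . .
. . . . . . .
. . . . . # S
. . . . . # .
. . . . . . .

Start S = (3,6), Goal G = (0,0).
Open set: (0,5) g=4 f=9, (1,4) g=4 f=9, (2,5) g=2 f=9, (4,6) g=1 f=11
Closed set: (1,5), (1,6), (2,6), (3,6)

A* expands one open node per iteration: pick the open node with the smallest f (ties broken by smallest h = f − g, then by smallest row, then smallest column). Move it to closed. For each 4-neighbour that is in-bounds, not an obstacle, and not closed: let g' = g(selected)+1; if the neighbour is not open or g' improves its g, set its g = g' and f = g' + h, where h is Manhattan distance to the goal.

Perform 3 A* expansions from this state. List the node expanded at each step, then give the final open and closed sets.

step 1: expand (0,5) (f=9, h=5) → closed; open now [(1,4) g=4 f=9, (2,5) g=2 f=9, (4,6) g=1 f=11]
step 2: expand (1,4) (f=9, h=5) → closed; open now [(2,4) g=5 f=11, (2,5) g=2 f=9, (4,6) g=1 f=11]
step 3: expand (2,5) (f=9, h=7) → closed; open now [(2,4) g=3 f=9, (4,6) g=1 f=11]

order=[(0,5) → (1,4) → (2,5)]; open=[(2,4) g=3 f=9, (4,6) g=1 f=11]; closed=[(0,5), (1,4), (1,5), (1,6), (2,5), (2,6), (3,6)]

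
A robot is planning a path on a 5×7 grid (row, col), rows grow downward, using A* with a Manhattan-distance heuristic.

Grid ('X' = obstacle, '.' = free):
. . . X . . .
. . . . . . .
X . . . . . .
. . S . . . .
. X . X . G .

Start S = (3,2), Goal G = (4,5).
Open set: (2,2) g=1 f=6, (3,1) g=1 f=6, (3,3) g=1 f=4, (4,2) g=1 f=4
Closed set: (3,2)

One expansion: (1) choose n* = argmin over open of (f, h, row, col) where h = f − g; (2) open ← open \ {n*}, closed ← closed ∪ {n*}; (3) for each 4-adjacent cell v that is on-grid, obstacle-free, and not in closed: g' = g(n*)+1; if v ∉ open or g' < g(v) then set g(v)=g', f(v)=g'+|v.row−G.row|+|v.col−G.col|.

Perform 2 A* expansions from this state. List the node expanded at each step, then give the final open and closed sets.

order=[(3,3) → (3,4)]; open=[(2,2) g=1 f=6, (2,3) g=2 f=6, (2,4) g=3 f=6, (3,1) g=1 f=6, (3,5) g=3 f=4, (4,2) g=1 f=4, (4,4) g=3 f=4]; closed=[(3,2), (3,3), (3,4)]

step 1: expand (3,3) (f=4, h=3) → closed; open now [(2,2) g=1 f=6, (2,3) g=2 f=6, (3,1) g=1 f=6, (3,4) g=2 f=4, (4,2) g=1 f=4]
step 2: expand (3,4) (f=4, h=2) → closed; open now [(2,2) g=1 f=6, (2,3) g=2 f=6, (2,4) g=3 f=6, (3,1) g=1 f=6, (3,5) g=3 f=4, (4,2) g=1 f=4, (4,4) g=3 f=4]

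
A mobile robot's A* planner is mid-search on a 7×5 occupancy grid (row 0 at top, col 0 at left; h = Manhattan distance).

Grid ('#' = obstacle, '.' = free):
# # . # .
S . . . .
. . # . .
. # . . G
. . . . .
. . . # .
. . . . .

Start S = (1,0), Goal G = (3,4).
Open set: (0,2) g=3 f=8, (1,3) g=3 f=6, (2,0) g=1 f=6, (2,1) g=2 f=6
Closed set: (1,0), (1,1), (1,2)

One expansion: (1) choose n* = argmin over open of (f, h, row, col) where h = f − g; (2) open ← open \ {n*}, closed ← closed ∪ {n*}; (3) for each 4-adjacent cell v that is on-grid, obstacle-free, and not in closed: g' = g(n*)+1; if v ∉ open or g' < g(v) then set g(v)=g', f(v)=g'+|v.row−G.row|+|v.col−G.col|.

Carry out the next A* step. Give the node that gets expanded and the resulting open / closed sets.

step 1: expand (1,3) (f=6, h=3) → closed; open now [(0,2) g=3 f=8, (1,4) g=4 f=6, (2,0) g=1 f=6, (2,1) g=2 f=6, (2,3) g=4 f=6]

expanded=(1,3); open=[(0,2) g=3 f=8, (1,4) g=4 f=6, (2,0) g=1 f=6, (2,1) g=2 f=6, (2,3) g=4 f=6]; closed=[(1,0), (1,1), (1,2), (1,3)]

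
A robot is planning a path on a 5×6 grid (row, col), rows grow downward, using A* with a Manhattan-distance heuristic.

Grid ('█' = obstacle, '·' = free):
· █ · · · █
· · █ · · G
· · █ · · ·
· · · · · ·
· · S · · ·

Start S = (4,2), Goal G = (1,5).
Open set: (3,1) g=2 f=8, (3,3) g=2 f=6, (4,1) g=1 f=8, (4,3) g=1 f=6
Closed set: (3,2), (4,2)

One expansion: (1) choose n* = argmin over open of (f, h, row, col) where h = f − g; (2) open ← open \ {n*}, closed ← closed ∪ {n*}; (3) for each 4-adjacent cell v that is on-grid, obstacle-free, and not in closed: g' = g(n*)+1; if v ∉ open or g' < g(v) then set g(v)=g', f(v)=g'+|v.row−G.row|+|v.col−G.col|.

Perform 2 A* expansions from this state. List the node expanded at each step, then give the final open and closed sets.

order=[(3,3) → (2,3)]; open=[(1,3) g=4 f=6, (2,4) g=4 f=6, (3,1) g=2 f=8, (3,4) g=3 f=6, (4,1) g=1 f=8, (4,3) g=1 f=6]; closed=[(2,3), (3,2), (3,3), (4,2)]

step 1: expand (3,3) (f=6, h=4) → closed; open now [(2,3) g=3 f=6, (3,1) g=2 f=8, (3,4) g=3 f=6, (4,1) g=1 f=8, (4,3) g=1 f=6]
step 2: expand (2,3) (f=6, h=3) → closed; open now [(1,3) g=4 f=6, (2,4) g=4 f=6, (3,1) g=2 f=8, (3,4) g=3 f=6, (4,1) g=1 f=8, (4,3) g=1 f=6]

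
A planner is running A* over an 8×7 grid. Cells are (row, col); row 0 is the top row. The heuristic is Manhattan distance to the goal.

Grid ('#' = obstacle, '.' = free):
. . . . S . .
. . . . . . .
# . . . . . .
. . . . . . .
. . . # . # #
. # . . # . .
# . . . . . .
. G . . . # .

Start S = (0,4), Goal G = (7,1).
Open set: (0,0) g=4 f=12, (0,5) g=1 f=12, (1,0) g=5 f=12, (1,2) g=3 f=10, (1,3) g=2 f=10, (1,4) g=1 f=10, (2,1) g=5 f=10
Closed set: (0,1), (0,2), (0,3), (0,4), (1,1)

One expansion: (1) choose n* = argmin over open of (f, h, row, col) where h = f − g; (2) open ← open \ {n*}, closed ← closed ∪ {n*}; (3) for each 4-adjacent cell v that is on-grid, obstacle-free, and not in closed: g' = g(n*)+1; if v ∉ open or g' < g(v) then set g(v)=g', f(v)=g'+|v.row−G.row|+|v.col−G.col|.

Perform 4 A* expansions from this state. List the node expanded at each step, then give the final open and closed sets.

order=[(2,1) → (3,1) → (4,1) → (1,2)]; open=[(0,0) g=4 f=12, (0,5) g=1 f=12, (1,0) g=5 f=12, (1,3) g=2 f=10, (1,4) g=1 f=10, (2,2) g=4 f=10, (3,0) g=7 f=12, (3,2) g=7 f=12, (4,0) g=8 f=12, (4,2) g=8 f=12]; closed=[(0,1), (0,2), (0,3), (0,4), (1,1), (1,2), (2,1), (3,1), (4,1)]

step 1: expand (2,1) (f=10, h=5) → closed; open now [(0,0) g=4 f=12, (0,5) g=1 f=12, (1,0) g=5 f=12, (1,2) g=3 f=10, (1,3) g=2 f=10, (1,4) g=1 f=10, (2,2) g=6 f=12, (3,1) g=6 f=10]
step 2: expand (3,1) (f=10, h=4) → closed; open now [(0,0) g=4 f=12, (0,5) g=1 f=12, (1,0) g=5 f=12, (1,2) g=3 f=10, (1,3) g=2 f=10, (1,4) g=1 f=10, (2,2) g=6 f=12, (3,0) g=7 f=12, (3,2) g=7 f=12, (4,1) g=7 f=10]
step 3: expand (4,1) (f=10, h=3) → closed; open now [(0,0) g=4 f=12, (0,5) g=1 f=12, (1,0) g=5 f=12, (1,2) g=3 f=10, (1,3) g=2 f=10, (1,4) g=1 f=10, (2,2) g=6 f=12, (3,0) g=7 f=12, (3,2) g=7 f=12, (4,0) g=8 f=12, (4,2) g=8 f=12]
step 4: expand (1,2) (f=10, h=7) → closed; open now [(0,0) g=4 f=12, (0,5) g=1 f=12, (1,0) g=5 f=12, (1,3) g=2 f=10, (1,4) g=1 f=10, (2,2) g=4 f=10, (3,0) g=7 f=12, (3,2) g=7 f=12, (4,0) g=8 f=12, (4,2) g=8 f=12]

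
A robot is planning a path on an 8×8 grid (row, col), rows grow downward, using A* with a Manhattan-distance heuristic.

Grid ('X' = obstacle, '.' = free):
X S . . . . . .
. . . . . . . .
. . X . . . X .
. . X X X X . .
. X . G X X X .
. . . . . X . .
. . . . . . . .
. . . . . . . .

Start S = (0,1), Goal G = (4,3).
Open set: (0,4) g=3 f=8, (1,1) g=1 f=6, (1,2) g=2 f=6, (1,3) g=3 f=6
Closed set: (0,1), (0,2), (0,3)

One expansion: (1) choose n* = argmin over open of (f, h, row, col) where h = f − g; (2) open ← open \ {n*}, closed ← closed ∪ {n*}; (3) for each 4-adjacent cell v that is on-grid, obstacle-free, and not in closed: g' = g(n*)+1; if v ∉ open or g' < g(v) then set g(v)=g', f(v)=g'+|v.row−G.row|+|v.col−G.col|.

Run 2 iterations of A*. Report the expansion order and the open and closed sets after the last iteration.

step 1: expand (1,3) (f=6, h=3) → closed; open now [(0,4) g=3 f=8, (1,1) g=1 f=6, (1,2) g=2 f=6, (1,4) g=4 f=8, (2,3) g=4 f=6]
step 2: expand (2,3) (f=6, h=2) → closed; open now [(0,4) g=3 f=8, (1,1) g=1 f=6, (1,2) g=2 f=6, (1,4) g=4 f=8, (2,4) g=5 f=8]

order=[(1,3) → (2,3)]; open=[(0,4) g=3 f=8, (1,1) g=1 f=6, (1,2) g=2 f=6, (1,4) g=4 f=8, (2,4) g=5 f=8]; closed=[(0,1), (0,2), (0,3), (1,3), (2,3)]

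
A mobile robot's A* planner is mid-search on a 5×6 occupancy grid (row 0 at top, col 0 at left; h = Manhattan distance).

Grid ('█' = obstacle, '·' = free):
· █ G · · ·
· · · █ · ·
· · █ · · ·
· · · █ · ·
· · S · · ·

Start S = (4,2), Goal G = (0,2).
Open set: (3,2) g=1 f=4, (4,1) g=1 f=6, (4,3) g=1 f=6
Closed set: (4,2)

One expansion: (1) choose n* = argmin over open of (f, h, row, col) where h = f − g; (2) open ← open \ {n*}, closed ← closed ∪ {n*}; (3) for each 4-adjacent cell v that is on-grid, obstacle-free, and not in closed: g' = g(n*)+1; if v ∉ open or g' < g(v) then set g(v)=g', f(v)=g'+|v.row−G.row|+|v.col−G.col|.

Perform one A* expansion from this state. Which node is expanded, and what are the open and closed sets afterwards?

expanded=(3,2); open=[(3,1) g=2 f=6, (4,1) g=1 f=6, (4,3) g=1 f=6]; closed=[(3,2), (4,2)]

step 1: expand (3,2) (f=4, h=3) → closed; open now [(3,1) g=2 f=6, (4,1) g=1 f=6, (4,3) g=1 f=6]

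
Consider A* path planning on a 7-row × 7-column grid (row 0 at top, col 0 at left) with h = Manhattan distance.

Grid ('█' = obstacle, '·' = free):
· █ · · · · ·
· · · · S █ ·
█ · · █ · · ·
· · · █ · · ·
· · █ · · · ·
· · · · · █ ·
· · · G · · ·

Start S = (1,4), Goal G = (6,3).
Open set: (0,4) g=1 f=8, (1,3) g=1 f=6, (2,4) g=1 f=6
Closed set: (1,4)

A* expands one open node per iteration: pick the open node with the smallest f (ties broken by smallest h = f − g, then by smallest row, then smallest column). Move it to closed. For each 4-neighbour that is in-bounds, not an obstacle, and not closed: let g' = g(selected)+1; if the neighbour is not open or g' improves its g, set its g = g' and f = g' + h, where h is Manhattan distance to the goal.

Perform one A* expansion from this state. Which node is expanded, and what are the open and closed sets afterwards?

expanded=(1,3); open=[(0,3) g=2 f=8, (0,4) g=1 f=8, (1,2) g=2 f=8, (2,4) g=1 f=6]; closed=[(1,3), (1,4)]

step 1: expand (1,3) (f=6, h=5) → closed; open now [(0,3) g=2 f=8, (0,4) g=1 f=8, (1,2) g=2 f=8, (2,4) g=1 f=6]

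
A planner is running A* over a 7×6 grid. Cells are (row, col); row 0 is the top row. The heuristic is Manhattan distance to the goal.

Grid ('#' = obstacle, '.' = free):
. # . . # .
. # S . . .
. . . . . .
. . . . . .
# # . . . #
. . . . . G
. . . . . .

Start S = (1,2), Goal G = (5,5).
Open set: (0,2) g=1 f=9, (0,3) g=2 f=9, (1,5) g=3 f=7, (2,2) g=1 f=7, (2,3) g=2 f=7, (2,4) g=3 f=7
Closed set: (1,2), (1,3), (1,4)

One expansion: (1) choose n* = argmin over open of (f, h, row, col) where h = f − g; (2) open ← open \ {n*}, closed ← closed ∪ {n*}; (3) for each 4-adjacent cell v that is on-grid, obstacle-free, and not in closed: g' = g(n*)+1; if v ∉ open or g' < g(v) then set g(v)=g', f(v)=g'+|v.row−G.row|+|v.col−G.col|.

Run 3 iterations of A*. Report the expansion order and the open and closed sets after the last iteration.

order=[(1,5) → (2,5) → (3,5)]; open=[(0,2) g=1 f=9, (0,3) g=2 f=9, (0,5) g=4 f=9, (2,2) g=1 f=7, (2,3) g=2 f=7, (2,4) g=3 f=7, (3,4) g=6 f=9]; closed=[(1,2), (1,3), (1,4), (1,5), (2,5), (3,5)]

step 1: expand (1,5) (f=7, h=4) → closed; open now [(0,2) g=1 f=9, (0,3) g=2 f=9, (0,5) g=4 f=9, (2,2) g=1 f=7, (2,3) g=2 f=7, (2,4) g=3 f=7, (2,5) g=4 f=7]
step 2: expand (2,5) (f=7, h=3) → closed; open now [(0,2) g=1 f=9, (0,3) g=2 f=9, (0,5) g=4 f=9, (2,2) g=1 f=7, (2,3) g=2 f=7, (2,4) g=3 f=7, (3,5) g=5 f=7]
step 3: expand (3,5) (f=7, h=2) → closed; open now [(0,2) g=1 f=9, (0,3) g=2 f=9, (0,5) g=4 f=9, (2,2) g=1 f=7, (2,3) g=2 f=7, (2,4) g=3 f=7, (3,4) g=6 f=9]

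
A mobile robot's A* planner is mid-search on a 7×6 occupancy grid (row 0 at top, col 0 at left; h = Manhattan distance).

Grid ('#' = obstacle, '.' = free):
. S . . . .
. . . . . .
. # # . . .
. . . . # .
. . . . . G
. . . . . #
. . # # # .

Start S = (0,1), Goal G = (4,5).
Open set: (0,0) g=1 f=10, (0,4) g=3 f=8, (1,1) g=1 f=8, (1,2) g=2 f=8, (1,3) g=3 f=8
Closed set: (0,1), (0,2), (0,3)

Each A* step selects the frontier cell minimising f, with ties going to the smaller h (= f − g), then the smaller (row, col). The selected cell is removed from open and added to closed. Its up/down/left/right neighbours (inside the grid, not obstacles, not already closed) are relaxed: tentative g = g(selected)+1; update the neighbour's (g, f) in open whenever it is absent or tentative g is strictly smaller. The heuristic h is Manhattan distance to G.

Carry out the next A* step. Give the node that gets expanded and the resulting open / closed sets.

expanded=(0,4); open=[(0,0) g=1 f=10, (0,5) g=4 f=8, (1,1) g=1 f=8, (1,2) g=2 f=8, (1,3) g=3 f=8, (1,4) g=4 f=8]; closed=[(0,1), (0,2), (0,3), (0,4)]

step 1: expand (0,4) (f=8, h=5) → closed; open now [(0,0) g=1 f=10, (0,5) g=4 f=8, (1,1) g=1 f=8, (1,2) g=2 f=8, (1,3) g=3 f=8, (1,4) g=4 f=8]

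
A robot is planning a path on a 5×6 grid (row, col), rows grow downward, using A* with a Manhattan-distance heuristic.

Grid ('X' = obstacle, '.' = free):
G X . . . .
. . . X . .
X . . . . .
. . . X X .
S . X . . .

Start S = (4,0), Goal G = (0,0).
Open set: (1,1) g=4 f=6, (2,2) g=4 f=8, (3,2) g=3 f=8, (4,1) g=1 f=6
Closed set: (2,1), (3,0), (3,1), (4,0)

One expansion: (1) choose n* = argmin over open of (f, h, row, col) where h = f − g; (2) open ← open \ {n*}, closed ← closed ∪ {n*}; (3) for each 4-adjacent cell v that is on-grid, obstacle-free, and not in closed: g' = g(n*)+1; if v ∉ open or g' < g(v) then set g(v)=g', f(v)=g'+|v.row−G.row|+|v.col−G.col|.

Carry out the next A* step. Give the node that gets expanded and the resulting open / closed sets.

expanded=(1,1); open=[(1,0) g=5 f=6, (1,2) g=5 f=8, (2,2) g=4 f=8, (3,2) g=3 f=8, (4,1) g=1 f=6]; closed=[(1,1), (2,1), (3,0), (3,1), (4,0)]

step 1: expand (1,1) (f=6, h=2) → closed; open now [(1,0) g=5 f=6, (1,2) g=5 f=8, (2,2) g=4 f=8, (3,2) g=3 f=8, (4,1) g=1 f=6]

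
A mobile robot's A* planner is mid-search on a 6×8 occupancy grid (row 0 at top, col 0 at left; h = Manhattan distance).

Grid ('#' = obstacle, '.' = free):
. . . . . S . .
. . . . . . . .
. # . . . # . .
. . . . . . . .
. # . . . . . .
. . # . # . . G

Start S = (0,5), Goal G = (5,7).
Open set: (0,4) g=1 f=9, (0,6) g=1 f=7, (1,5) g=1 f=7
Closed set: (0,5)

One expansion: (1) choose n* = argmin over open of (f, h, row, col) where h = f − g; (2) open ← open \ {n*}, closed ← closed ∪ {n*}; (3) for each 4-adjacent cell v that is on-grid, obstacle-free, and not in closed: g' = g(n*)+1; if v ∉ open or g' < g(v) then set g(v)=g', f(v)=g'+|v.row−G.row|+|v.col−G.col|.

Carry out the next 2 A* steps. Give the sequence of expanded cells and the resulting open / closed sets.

step 1: expand (0,6) (f=7, h=6) → closed; open now [(0,4) g=1 f=9, (0,7) g=2 f=7, (1,5) g=1 f=7, (1,6) g=2 f=7]
step 2: expand (0,7) (f=7, h=5) → closed; open now [(0,4) g=1 f=9, (1,5) g=1 f=7, (1,6) g=2 f=7, (1,7) g=3 f=7]

order=[(0,6) → (0,7)]; open=[(0,4) g=1 f=9, (1,5) g=1 f=7, (1,6) g=2 f=7, (1,7) g=3 f=7]; closed=[(0,5), (0,6), (0,7)]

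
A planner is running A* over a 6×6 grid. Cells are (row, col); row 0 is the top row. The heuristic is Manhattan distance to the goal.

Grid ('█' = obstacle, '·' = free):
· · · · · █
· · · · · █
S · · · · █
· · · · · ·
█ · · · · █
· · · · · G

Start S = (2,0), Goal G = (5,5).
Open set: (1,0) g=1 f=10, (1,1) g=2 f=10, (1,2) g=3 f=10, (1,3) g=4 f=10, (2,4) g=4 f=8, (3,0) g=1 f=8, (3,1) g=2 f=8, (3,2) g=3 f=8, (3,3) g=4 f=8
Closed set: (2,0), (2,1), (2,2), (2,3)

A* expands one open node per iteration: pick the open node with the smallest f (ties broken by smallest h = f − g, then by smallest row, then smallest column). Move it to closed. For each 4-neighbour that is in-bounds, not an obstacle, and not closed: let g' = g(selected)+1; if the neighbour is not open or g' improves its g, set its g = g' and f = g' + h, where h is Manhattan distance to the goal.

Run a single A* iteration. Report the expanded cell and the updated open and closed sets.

step 1: expand (2,4) (f=8, h=4) → closed; open now [(1,0) g=1 f=10, (1,1) g=2 f=10, (1,2) g=3 f=10, (1,3) g=4 f=10, (1,4) g=5 f=10, (3,0) g=1 f=8, (3,1) g=2 f=8, (3,2) g=3 f=8, (3,3) g=4 f=8, (3,4) g=5 f=8]

expanded=(2,4); open=[(1,0) g=1 f=10, (1,1) g=2 f=10, (1,2) g=3 f=10, (1,3) g=4 f=10, (1,4) g=5 f=10, (3,0) g=1 f=8, (3,1) g=2 f=8, (3,2) g=3 f=8, (3,3) g=4 f=8, (3,4) g=5 f=8]; closed=[(2,0), (2,1), (2,2), (2,3), (2,4)]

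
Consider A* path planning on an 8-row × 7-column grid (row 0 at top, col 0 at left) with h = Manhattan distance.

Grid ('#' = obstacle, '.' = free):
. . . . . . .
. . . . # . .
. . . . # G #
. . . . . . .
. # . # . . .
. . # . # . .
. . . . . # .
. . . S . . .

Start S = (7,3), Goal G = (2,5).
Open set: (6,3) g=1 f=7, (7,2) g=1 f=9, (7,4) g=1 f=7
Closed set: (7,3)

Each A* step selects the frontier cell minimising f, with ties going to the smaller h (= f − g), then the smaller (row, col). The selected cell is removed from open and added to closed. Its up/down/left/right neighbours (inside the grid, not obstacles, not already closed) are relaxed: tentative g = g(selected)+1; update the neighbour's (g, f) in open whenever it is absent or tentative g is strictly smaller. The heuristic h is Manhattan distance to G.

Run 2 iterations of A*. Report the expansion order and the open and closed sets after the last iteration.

step 1: expand (6,3) (f=7, h=6) → closed; open now [(5,3) g=2 f=7, (6,2) g=2 f=9, (6,4) g=2 f=7, (7,2) g=1 f=9, (7,4) g=1 f=7]
step 2: expand (5,3) (f=7, h=5) → closed; open now [(6,2) g=2 f=9, (6,4) g=2 f=7, (7,2) g=1 f=9, (7,4) g=1 f=7]

order=[(6,3) → (5,3)]; open=[(6,2) g=2 f=9, (6,4) g=2 f=7, (7,2) g=1 f=9, (7,4) g=1 f=7]; closed=[(5,3), (6,3), (7,3)]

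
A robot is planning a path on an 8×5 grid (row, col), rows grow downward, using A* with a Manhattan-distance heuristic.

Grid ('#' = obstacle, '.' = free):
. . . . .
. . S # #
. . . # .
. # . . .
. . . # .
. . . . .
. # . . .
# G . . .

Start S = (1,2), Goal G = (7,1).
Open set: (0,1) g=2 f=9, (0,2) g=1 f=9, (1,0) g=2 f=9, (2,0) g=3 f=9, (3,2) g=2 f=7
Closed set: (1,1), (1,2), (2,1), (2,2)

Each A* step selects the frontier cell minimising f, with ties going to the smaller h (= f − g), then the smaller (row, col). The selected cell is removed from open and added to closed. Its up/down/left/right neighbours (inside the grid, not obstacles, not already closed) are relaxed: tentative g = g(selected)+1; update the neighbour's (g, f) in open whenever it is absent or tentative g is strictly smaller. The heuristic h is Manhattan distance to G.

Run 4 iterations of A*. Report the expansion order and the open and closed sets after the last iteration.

step 1: expand (3,2) (f=7, h=5) → closed; open now [(0,1) g=2 f=9, (0,2) g=1 f=9, (1,0) g=2 f=9, (2,0) g=3 f=9, (3,3) g=3 f=9, (4,2) g=3 f=7]
step 2: expand (4,2) (f=7, h=4) → closed; open now [(0,1) g=2 f=9, (0,2) g=1 f=9, (1,0) g=2 f=9, (2,0) g=3 f=9, (3,3) g=3 f=9, (4,1) g=4 f=7, (5,2) g=4 f=7]
step 3: expand (4,1) (f=7, h=3) → closed; open now [(0,1) g=2 f=9, (0,2) g=1 f=9, (1,0) g=2 f=9, (2,0) g=3 f=9, (3,3) g=3 f=9, (4,0) g=5 f=9, (5,1) g=5 f=7, (5,2) g=4 f=7]
step 4: expand (5,1) (f=7, h=2) → closed; open now [(0,1) g=2 f=9, (0,2) g=1 f=9, (1,0) g=2 f=9, (2,0) g=3 f=9, (3,3) g=3 f=9, (4,0) g=5 f=9, (5,0) g=6 f=9, (5,2) g=4 f=7]

order=[(3,2) → (4,2) → (4,1) → (5,1)]; open=[(0,1) g=2 f=9, (0,2) g=1 f=9, (1,0) g=2 f=9, (2,0) g=3 f=9, (3,3) g=3 f=9, (4,0) g=5 f=9, (5,0) g=6 f=9, (5,2) g=4 f=7]; closed=[(1,1), (1,2), (2,1), (2,2), (3,2), (4,1), (4,2), (5,1)]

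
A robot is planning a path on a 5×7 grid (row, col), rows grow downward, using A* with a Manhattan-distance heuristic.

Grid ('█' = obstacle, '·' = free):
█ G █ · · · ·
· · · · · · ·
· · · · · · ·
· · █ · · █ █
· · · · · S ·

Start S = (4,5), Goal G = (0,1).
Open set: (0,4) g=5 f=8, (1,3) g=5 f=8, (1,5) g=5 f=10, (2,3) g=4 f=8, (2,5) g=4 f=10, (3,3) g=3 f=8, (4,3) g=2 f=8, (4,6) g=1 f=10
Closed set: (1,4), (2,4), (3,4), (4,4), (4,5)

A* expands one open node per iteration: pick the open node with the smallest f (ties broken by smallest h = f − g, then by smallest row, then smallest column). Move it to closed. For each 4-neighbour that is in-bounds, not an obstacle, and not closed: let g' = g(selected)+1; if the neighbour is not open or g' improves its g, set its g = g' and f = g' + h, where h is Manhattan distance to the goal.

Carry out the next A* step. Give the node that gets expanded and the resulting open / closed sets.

expanded=(0,4); open=[(0,3) g=6 f=8, (0,5) g=6 f=10, (1,3) g=5 f=8, (1,5) g=5 f=10, (2,3) g=4 f=8, (2,5) g=4 f=10, (3,3) g=3 f=8, (4,3) g=2 f=8, (4,6) g=1 f=10]; closed=[(0,4), (1,4), (2,4), (3,4), (4,4), (4,5)]

step 1: expand (0,4) (f=8, h=3) → closed; open now [(0,3) g=6 f=8, (0,5) g=6 f=10, (1,3) g=5 f=8, (1,5) g=5 f=10, (2,3) g=4 f=8, (2,5) g=4 f=10, (3,3) g=3 f=8, (4,3) g=2 f=8, (4,6) g=1 f=10]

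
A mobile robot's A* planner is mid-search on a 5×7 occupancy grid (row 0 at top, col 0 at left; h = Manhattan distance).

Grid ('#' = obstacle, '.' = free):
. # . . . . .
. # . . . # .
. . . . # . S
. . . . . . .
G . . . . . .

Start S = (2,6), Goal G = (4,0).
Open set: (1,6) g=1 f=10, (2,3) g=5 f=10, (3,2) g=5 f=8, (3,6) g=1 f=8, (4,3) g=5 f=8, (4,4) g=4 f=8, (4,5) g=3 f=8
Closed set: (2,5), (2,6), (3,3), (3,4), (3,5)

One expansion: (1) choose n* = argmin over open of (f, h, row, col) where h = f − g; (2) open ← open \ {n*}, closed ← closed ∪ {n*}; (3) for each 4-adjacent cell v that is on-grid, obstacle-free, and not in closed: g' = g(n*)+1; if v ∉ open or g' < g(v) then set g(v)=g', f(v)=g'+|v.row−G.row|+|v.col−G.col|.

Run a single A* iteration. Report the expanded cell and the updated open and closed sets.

expanded=(3,2); open=[(1,6) g=1 f=10, (2,2) g=6 f=10, (2,3) g=5 f=10, (3,1) g=6 f=8, (3,6) g=1 f=8, (4,2) g=6 f=8, (4,3) g=5 f=8, (4,4) g=4 f=8, (4,5) g=3 f=8]; closed=[(2,5), (2,6), (3,2), (3,3), (3,4), (3,5)]

step 1: expand (3,2) (f=8, h=3) → closed; open now [(1,6) g=1 f=10, (2,2) g=6 f=10, (2,3) g=5 f=10, (3,1) g=6 f=8, (3,6) g=1 f=8, (4,2) g=6 f=8, (4,3) g=5 f=8, (4,4) g=4 f=8, (4,5) g=3 f=8]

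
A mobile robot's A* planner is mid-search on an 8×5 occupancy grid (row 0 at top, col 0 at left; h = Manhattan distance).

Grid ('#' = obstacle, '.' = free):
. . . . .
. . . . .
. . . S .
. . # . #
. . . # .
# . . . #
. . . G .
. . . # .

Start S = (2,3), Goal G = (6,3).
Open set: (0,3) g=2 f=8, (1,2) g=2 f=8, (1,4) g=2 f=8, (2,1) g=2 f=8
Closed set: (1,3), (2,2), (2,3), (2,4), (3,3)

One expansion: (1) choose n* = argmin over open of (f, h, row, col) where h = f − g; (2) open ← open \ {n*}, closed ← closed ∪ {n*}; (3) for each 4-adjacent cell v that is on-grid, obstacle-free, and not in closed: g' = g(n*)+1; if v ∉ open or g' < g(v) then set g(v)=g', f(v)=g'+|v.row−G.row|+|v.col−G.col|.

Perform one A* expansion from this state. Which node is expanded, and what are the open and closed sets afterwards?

step 1: expand (0,3) (f=8, h=6) → closed; open now [(0,2) g=3 f=10, (0,4) g=3 f=10, (1,2) g=2 f=8, (1,4) g=2 f=8, (2,1) g=2 f=8]

expanded=(0,3); open=[(0,2) g=3 f=10, (0,4) g=3 f=10, (1,2) g=2 f=8, (1,4) g=2 f=8, (2,1) g=2 f=8]; closed=[(0,3), (1,3), (2,2), (2,3), (2,4), (3,3)]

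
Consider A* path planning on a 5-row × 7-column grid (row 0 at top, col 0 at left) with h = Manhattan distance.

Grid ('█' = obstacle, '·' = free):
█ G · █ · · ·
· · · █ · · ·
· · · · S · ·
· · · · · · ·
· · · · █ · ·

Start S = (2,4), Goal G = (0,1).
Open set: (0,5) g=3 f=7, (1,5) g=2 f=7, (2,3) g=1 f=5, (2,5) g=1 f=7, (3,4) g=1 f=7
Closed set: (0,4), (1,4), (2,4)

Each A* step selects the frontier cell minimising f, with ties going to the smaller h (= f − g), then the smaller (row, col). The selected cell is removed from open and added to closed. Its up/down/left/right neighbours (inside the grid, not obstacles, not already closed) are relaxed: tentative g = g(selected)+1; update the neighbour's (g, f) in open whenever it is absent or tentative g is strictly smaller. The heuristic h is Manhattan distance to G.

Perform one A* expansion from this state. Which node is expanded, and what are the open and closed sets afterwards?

step 1: expand (2,3) (f=5, h=4) → closed; open now [(0,5) g=3 f=7, (1,5) g=2 f=7, (2,2) g=2 f=5, (2,5) g=1 f=7, (3,3) g=2 f=7, (3,4) g=1 f=7]

expanded=(2,3); open=[(0,5) g=3 f=7, (1,5) g=2 f=7, (2,2) g=2 f=5, (2,5) g=1 f=7, (3,3) g=2 f=7, (3,4) g=1 f=7]; closed=[(0,4), (1,4), (2,3), (2,4)]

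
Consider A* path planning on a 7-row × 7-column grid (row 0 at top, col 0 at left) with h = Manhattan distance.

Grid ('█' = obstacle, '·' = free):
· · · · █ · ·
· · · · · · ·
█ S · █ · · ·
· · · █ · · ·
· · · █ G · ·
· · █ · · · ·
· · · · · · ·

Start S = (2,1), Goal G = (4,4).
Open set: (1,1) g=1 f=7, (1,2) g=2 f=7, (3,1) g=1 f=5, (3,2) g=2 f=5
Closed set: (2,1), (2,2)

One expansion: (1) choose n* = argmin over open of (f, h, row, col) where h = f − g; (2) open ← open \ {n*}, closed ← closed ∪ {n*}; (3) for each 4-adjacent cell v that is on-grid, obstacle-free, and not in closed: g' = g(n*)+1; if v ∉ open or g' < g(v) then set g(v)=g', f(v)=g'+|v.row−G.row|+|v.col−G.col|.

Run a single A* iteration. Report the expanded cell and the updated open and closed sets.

expanded=(3,2); open=[(1,1) g=1 f=7, (1,2) g=2 f=7, (3,1) g=1 f=5, (4,2) g=3 f=5]; closed=[(2,1), (2,2), (3,2)]

step 1: expand (3,2) (f=5, h=3) → closed; open now [(1,1) g=1 f=7, (1,2) g=2 f=7, (3,1) g=1 f=5, (4,2) g=3 f=5]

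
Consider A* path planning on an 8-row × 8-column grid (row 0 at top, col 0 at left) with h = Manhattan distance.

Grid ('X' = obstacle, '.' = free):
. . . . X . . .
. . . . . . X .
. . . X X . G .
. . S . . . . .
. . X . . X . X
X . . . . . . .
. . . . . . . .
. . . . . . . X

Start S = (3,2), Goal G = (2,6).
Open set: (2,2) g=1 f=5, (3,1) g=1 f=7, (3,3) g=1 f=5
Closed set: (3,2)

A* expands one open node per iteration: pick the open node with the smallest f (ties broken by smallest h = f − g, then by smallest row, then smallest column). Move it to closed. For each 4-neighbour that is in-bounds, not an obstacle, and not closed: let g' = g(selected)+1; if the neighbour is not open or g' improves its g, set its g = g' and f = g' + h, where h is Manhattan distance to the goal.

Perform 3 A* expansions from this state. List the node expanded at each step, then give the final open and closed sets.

step 1: expand (2,2) (f=5, h=4) → closed; open now [(1,2) g=2 f=7, (2,1) g=2 f=7, (3,1) g=1 f=7, (3,3) g=1 f=5]
step 2: expand (3,3) (f=5, h=4) → closed; open now [(1,2) g=2 f=7, (2,1) g=2 f=7, (3,1) g=1 f=7, (3,4) g=2 f=5, (4,3) g=2 f=7]
step 3: expand (3,4) (f=5, h=3) → closed; open now [(1,2) g=2 f=7, (2,1) g=2 f=7, (3,1) g=1 f=7, (3,5) g=3 f=5, (4,3) g=2 f=7, (4,4) g=3 f=7]

order=[(2,2) → (3,3) → (3,4)]; open=[(1,2) g=2 f=7, (2,1) g=2 f=7, (3,1) g=1 f=7, (3,5) g=3 f=5, (4,3) g=2 f=7, (4,4) g=3 f=7]; closed=[(2,2), (3,2), (3,3), (3,4)]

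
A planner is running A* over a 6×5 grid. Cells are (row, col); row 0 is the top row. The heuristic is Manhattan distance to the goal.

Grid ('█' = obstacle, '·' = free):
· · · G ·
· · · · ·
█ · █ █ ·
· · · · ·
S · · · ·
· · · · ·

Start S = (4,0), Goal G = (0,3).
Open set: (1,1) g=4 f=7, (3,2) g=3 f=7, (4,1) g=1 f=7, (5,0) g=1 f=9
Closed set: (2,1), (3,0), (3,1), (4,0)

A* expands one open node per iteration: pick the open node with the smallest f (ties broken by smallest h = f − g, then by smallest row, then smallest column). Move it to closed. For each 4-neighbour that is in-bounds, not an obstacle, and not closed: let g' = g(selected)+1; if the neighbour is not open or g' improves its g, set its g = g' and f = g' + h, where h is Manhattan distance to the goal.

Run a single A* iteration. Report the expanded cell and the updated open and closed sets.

step 1: expand (1,1) (f=7, h=3) → closed; open now [(0,1) g=5 f=7, (1,0) g=5 f=9, (1,2) g=5 f=7, (3,2) g=3 f=7, (4,1) g=1 f=7, (5,0) g=1 f=9]

expanded=(1,1); open=[(0,1) g=5 f=7, (1,0) g=5 f=9, (1,2) g=5 f=7, (3,2) g=3 f=7, (4,1) g=1 f=7, (5,0) g=1 f=9]; closed=[(1,1), (2,1), (3,0), (3,1), (4,0)]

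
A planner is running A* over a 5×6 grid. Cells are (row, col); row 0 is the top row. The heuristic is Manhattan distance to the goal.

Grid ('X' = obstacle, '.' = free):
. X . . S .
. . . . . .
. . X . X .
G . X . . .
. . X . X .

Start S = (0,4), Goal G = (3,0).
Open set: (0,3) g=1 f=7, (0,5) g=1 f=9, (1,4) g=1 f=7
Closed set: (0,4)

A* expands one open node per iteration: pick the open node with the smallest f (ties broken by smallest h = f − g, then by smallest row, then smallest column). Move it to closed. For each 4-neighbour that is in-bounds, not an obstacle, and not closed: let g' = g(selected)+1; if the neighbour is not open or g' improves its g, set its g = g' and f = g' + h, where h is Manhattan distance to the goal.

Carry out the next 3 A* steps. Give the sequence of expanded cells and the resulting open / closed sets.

step 1: expand (0,3) (f=7, h=6) → closed; open now [(0,2) g=2 f=7, (0,5) g=1 f=9, (1,3) g=2 f=7, (1,4) g=1 f=7]
step 2: expand (0,2) (f=7, h=5) → closed; open now [(0,5) g=1 f=9, (1,2) g=3 f=7, (1,3) g=2 f=7, (1,4) g=1 f=7]
step 3: expand (1,2) (f=7, h=4) → closed; open now [(0,5) g=1 f=9, (1,1) g=4 f=7, (1,3) g=2 f=7, (1,4) g=1 f=7]

order=[(0,3) → (0,2) → (1,2)]; open=[(0,5) g=1 f=9, (1,1) g=4 f=7, (1,3) g=2 f=7, (1,4) g=1 f=7]; closed=[(0,2), (0,3), (0,4), (1,2)]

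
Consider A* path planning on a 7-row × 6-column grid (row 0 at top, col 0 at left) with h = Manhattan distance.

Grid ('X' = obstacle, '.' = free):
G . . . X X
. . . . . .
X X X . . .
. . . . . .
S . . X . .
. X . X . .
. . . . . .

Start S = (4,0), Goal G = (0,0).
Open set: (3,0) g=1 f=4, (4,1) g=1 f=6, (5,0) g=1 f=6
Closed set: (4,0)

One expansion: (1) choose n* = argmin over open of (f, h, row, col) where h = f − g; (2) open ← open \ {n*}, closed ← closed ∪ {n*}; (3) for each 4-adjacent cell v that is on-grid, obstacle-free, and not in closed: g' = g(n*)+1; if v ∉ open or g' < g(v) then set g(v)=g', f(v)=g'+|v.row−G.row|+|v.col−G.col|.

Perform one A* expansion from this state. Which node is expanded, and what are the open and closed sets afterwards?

step 1: expand (3,0) (f=4, h=3) → closed; open now [(3,1) g=2 f=6, (4,1) g=1 f=6, (5,0) g=1 f=6]

expanded=(3,0); open=[(3,1) g=2 f=6, (4,1) g=1 f=6, (5,0) g=1 f=6]; closed=[(3,0), (4,0)]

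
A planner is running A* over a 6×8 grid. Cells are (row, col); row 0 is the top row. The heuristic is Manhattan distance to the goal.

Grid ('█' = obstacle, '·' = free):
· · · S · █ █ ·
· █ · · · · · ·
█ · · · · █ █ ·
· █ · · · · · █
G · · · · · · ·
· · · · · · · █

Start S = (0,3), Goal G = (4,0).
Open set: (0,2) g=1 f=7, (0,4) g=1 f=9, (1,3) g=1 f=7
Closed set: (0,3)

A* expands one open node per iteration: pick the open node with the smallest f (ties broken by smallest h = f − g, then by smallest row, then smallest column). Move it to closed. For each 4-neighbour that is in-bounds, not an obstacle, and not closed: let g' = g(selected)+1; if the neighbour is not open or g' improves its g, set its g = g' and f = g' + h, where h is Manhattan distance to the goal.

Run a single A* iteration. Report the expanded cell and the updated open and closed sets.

step 1: expand (0,2) (f=7, h=6) → closed; open now [(0,1) g=2 f=7, (0,4) g=1 f=9, (1,2) g=2 f=7, (1,3) g=1 f=7]

expanded=(0,2); open=[(0,1) g=2 f=7, (0,4) g=1 f=9, (1,2) g=2 f=7, (1,3) g=1 f=7]; closed=[(0,2), (0,3)]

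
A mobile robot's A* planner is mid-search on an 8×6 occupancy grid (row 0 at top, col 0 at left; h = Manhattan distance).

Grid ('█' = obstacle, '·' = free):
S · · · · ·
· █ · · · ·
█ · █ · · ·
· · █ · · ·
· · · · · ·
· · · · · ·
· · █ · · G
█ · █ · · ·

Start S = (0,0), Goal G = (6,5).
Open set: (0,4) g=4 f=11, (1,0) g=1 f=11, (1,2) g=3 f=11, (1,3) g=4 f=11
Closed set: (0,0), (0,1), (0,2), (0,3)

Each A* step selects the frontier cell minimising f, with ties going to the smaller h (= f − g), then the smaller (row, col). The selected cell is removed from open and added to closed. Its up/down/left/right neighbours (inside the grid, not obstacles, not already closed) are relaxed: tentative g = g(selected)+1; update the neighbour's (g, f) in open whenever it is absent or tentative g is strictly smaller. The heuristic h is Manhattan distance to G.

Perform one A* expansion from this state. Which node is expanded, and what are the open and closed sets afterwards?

expanded=(0,4); open=[(0,5) g=5 f=11, (1,0) g=1 f=11, (1,2) g=3 f=11, (1,3) g=4 f=11, (1,4) g=5 f=11]; closed=[(0,0), (0,1), (0,2), (0,3), (0,4)]

step 1: expand (0,4) (f=11, h=7) → closed; open now [(0,5) g=5 f=11, (1,0) g=1 f=11, (1,2) g=3 f=11, (1,3) g=4 f=11, (1,4) g=5 f=11]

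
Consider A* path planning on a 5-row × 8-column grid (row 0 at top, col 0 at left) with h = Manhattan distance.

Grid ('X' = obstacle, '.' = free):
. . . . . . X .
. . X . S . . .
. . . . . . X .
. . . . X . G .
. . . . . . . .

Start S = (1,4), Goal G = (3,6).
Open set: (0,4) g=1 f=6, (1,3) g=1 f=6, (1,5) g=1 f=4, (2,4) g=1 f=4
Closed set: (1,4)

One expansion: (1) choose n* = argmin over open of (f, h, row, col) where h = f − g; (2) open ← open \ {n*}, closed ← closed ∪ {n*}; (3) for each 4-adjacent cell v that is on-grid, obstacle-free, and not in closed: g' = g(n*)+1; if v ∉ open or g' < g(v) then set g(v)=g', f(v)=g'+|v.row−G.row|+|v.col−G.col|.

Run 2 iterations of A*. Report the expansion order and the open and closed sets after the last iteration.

step 1: expand (1,5) (f=4, h=3) → closed; open now [(0,4) g=1 f=6, (0,5) g=2 f=6, (1,3) g=1 f=6, (1,6) g=2 f=4, (2,4) g=1 f=4, (2,5) g=2 f=4]
step 2: expand (1,6) (f=4, h=2) → closed; open now [(0,4) g=1 f=6, (0,5) g=2 f=6, (1,3) g=1 f=6, (1,7) g=3 f=6, (2,4) g=1 f=4, (2,5) g=2 f=4]

order=[(1,5) → (1,6)]; open=[(0,4) g=1 f=6, (0,5) g=2 f=6, (1,3) g=1 f=6, (1,7) g=3 f=6, (2,4) g=1 f=4, (2,5) g=2 f=4]; closed=[(1,4), (1,5), (1,6)]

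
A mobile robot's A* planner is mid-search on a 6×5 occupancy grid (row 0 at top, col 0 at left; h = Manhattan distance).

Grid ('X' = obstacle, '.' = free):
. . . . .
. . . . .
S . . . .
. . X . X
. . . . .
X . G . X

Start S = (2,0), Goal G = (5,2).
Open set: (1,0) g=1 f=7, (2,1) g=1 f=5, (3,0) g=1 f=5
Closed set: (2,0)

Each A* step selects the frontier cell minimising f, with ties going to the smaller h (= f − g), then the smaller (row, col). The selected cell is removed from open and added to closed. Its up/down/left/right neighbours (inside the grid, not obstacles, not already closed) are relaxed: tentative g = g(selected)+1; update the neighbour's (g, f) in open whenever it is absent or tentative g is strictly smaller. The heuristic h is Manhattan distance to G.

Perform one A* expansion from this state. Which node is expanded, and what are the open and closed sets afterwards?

step 1: expand (2,1) (f=5, h=4) → closed; open now [(1,0) g=1 f=7, (1,1) g=2 f=7, (2,2) g=2 f=5, (3,0) g=1 f=5, (3,1) g=2 f=5]

expanded=(2,1); open=[(1,0) g=1 f=7, (1,1) g=2 f=7, (2,2) g=2 f=5, (3,0) g=1 f=5, (3,1) g=2 f=5]; closed=[(2,0), (2,1)]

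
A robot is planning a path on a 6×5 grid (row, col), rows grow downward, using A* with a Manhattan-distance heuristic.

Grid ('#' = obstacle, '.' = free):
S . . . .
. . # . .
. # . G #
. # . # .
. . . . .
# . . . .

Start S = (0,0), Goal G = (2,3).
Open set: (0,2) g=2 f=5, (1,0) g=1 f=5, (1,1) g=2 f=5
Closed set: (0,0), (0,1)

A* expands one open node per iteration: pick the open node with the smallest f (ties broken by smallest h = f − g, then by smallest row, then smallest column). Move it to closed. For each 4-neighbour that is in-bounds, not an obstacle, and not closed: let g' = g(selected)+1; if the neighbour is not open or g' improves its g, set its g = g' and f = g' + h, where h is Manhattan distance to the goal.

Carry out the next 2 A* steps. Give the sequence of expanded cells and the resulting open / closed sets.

order=[(0,2) → (0,3)]; open=[(0,4) g=4 f=7, (1,0) g=1 f=5, (1,1) g=2 f=5, (1,3) g=4 f=5]; closed=[(0,0), (0,1), (0,2), (0,3)]

step 1: expand (0,2) (f=5, h=3) → closed; open now [(0,3) g=3 f=5, (1,0) g=1 f=5, (1,1) g=2 f=5]
step 2: expand (0,3) (f=5, h=2) → closed; open now [(0,4) g=4 f=7, (1,0) g=1 f=5, (1,1) g=2 f=5, (1,3) g=4 f=5]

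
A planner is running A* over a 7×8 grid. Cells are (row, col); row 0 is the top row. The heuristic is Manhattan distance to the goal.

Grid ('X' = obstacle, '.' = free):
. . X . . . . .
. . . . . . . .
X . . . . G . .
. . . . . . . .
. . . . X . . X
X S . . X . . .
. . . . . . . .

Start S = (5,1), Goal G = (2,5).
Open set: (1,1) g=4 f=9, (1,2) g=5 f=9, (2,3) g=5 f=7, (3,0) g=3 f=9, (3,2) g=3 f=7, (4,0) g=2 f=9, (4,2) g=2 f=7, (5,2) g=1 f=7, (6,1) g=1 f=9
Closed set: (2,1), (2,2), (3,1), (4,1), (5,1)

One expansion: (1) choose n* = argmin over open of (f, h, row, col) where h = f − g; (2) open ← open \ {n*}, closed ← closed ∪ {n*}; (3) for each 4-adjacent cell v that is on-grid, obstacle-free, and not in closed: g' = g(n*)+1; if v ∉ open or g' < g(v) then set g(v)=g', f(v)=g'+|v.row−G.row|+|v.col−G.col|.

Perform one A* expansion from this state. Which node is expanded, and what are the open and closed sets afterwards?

expanded=(2,3); open=[(1,1) g=4 f=9, (1,2) g=5 f=9, (1,3) g=6 f=9, (2,4) g=6 f=7, (3,0) g=3 f=9, (3,2) g=3 f=7, (3,3) g=6 f=9, (4,0) g=2 f=9, (4,2) g=2 f=7, (5,2) g=1 f=7, (6,1) g=1 f=9]; closed=[(2,1), (2,2), (2,3), (3,1), (4,1), (5,1)]

step 1: expand (2,3) (f=7, h=2) → closed; open now [(1,1) g=4 f=9, (1,2) g=5 f=9, (1,3) g=6 f=9, (2,4) g=6 f=7, (3,0) g=3 f=9, (3,2) g=3 f=7, (3,3) g=6 f=9, (4,0) g=2 f=9, (4,2) g=2 f=7, (5,2) g=1 f=7, (6,1) g=1 f=9]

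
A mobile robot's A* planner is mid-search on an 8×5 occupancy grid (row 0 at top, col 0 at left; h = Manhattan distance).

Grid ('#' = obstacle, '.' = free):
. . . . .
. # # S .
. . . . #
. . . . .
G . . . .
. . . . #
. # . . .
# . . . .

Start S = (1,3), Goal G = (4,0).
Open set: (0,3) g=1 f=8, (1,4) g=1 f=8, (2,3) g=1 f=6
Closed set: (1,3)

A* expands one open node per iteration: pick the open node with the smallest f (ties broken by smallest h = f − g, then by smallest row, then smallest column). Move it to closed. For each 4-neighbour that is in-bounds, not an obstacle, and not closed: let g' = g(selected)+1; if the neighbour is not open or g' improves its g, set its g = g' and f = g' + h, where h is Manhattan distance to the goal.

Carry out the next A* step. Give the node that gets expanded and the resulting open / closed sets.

expanded=(2,3); open=[(0,3) g=1 f=8, (1,4) g=1 f=8, (2,2) g=2 f=6, (3,3) g=2 f=6]; closed=[(1,3), (2,3)]

step 1: expand (2,3) (f=6, h=5) → closed; open now [(0,3) g=1 f=8, (1,4) g=1 f=8, (2,2) g=2 f=6, (3,3) g=2 f=6]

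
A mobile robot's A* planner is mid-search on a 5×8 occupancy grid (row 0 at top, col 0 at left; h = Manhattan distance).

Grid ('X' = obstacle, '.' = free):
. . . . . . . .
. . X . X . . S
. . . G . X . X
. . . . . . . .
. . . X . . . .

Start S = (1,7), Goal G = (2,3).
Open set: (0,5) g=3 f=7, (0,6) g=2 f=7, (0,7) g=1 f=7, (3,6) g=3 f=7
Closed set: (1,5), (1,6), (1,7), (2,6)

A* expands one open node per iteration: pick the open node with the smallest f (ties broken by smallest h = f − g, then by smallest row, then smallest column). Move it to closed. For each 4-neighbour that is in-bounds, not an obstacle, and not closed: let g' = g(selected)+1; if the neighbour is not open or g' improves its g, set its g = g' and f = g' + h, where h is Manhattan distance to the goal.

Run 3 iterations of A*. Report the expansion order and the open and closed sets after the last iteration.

step 1: expand (0,5) (f=7, h=4) → closed; open now [(0,4) g=4 f=7, (0,6) g=2 f=7, (0,7) g=1 f=7, (3,6) g=3 f=7]
step 2: expand (0,4) (f=7, h=3) → closed; open now [(0,3) g=5 f=7, (0,6) g=2 f=7, (0,7) g=1 f=7, (3,6) g=3 f=7]
step 3: expand (0,3) (f=7, h=2) → closed; open now [(0,2) g=6 f=9, (0,6) g=2 f=7, (0,7) g=1 f=7, (1,3) g=6 f=7, (3,6) g=3 f=7]

order=[(0,5) → (0,4) → (0,3)]; open=[(0,2) g=6 f=9, (0,6) g=2 f=7, (0,7) g=1 f=7, (1,3) g=6 f=7, (3,6) g=3 f=7]; closed=[(0,3), (0,4), (0,5), (1,5), (1,6), (1,7), (2,6)]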